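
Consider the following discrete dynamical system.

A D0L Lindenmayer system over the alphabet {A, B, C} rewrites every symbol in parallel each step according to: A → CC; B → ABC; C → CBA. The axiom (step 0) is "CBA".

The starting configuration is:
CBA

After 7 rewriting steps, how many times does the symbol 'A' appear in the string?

k=0  CBA
k=1  CBAABCCC
k=2  CBAABCCCCCABCCBACBACBA
k=3  CBAABCCCCCABCCBACBACBACBACBACCABCCBACBAABCCCCBAABCCCCBAABCCC
k=4  CBAABCCCCCABCCBACBACBACBACBACCABCCBACBAABCCCCBAABCCCCBAABC…CCABCCBACBACBACBAABCCCCCABCCBACBACBACBAABCCCCCABCCBACBACBA  (len 164)
k=5  CBAABCCCCCABCCBACBACBACBACBACCABCCBACBAABCCCCBAABCCCCBAABC…AABCCCCCABCCBACBACBACBACBACCABCCBACBAABCCCCBAABCCCCBAABCCC  (len 448)
k=6  CBAABCCCCCABCCBACBACBACBACBACCABCCBACBAABCCCCBAABCCCCBAABC…CCABCCBACBACBACBAABCCCCCABCCBACBACBACBAABCCCCCABCCBACBACBA  (len 1224)
k=7  CBAABCCCCCABCCBACBACBACBACBACCABCCBACBAABCCCCBAABCCCCBAABC…AABCCCCCABCCBACBACBACBACBACCABCCBACBAABCCCCBAABCCCCBAABCCC  (len 3344)

896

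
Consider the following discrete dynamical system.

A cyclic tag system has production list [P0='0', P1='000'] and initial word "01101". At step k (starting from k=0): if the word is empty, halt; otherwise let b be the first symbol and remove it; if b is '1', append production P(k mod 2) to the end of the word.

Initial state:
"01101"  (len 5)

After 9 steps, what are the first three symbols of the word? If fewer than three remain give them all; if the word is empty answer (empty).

0

gen 0: "01101"  (len 5)
gen 1: "1101"  (len 4)
gen 2: "101000"  (len 6)
gen 3: "010000"  (len 6)
gen 4: "10000"  (len 5)
gen 5: "00000"  (len 5)
gen 6: "0000"  (len 4)
gen 7: "000"  (len 3)
gen 8: "00"  (len 2)
gen 9: "0"  (len 1)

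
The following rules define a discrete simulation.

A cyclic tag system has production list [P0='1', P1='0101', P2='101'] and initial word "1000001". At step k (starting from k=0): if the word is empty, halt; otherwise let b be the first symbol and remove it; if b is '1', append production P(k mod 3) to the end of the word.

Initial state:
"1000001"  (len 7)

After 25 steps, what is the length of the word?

k=0  "1000001"  (len 7)
k=1  "0000011"  (len 7)
k=2  "000011"  (len 6)
k=3  "00011"  (len 5)
k=4  "0011"  (len 4)
k=5  "011"  (len 3)
k=6  "11"  (len 2)
k=7  "11"  (len 2)
k=8  "10101"  (len 5)
k=9  "0101101"  (len 7)
k=10  "101101"  (len 6)
k=11  "011010101"  (len 9)
k=12  "11010101"  (len 8)
k=13  "10101011"  (len 8)
k=14  "01010110101"  (len 11)
k=15  "1010110101"  (len 10)
k=16  "0101101011"  (len 10)
k=17  "101101011"  (len 9)
k=18  "01101011101"  (len 11)
k=19  "1101011101"  (len 10)
k=20  "1010111010101"  (len 13)
k=21  "010111010101101"  (len 15)
k=22  "10111010101101"  (len 14)
k=23  "01110101011010101"  (len 17)
k=24  "1110101011010101"  (len 16)
k=25  "1101010110101011"  (len 16)

16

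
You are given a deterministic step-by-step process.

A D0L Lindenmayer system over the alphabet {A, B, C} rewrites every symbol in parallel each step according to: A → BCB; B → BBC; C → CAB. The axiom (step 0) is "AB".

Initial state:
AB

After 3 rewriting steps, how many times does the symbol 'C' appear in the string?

18

step 0: AB
step 1: BCBBBC
step 2: BBCCABBBCBBCBBCCAB
step 3: BBCBBCCABCABBCBBBCBBCBBCCABBBCBBCCABBBCBBCCABCABBCBBBC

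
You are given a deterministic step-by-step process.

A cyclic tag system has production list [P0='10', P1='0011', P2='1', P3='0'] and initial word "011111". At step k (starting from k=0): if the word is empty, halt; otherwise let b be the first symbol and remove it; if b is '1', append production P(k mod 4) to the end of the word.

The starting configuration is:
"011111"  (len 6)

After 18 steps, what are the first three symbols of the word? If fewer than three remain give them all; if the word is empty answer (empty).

100

gen 0: "011111"  (len 6)
gen 1: "11111"  (len 5)
gen 2: "11110011"  (len 8)
gen 3: "11100111"  (len 8)
gen 4: "11001110"  (len 8)
gen 5: "100111010"  (len 9)
gen 6: "001110100011"  (len 12)
gen 7: "01110100011"  (len 11)
gen 8: "1110100011"  (len 10)
gen 9: "11010001110"  (len 11)
gen 10: "10100011100011"  (len 14)
gen 11: "01000111000111"  (len 14)
gen 12: "1000111000111"  (len 13)
gen 13: "00011100011110"  (len 14)
gen 14: "0011100011110"  (len 13)
gen 15: "011100011110"  (len 12)
gen 16: "11100011110"  (len 11)
gen 17: "110001111010"  (len 12)
gen 18: "100011110100011"  (len 15)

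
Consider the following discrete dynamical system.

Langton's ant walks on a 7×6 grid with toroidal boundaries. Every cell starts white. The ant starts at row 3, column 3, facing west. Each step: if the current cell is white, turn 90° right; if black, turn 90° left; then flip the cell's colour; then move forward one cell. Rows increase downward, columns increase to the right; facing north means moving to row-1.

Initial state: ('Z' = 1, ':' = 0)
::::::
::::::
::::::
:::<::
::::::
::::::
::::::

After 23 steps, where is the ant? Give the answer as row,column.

5,4

step 0: ::::::
::::::
::::::
:::<::
::::::
::::::
::::::
step 1: ::::::
::::::
:::^::
:::Z::
::::::
::::::
::::::
step 2: ::::::
::::::
:::Z>:
:::Z::
::::::
::::::
::::::
step 3: ::::::
::::::
:::ZZ:
:::Zv:
::::::
::::::
::::::
step 4: ::::::
::::::
:::ZZ:
:::<Z:
::::::
::::::
::::::
step 5: ::::::
::::::
:::ZZ:
::::Z:
:::v::
::::::
::::::
step 6: ::::::
::::::
:::ZZ:
::::Z:
::<Z::
::::::
::::::
step 7: ::::::
::::::
:::ZZ:
::^:Z:
::ZZ::
::::::
::::::
step 8: ::::::
::::::
:::ZZ:
::Z>Z:
::ZZ::
::::::
::::::
step 9: ::::::
::::::
:::ZZ:
::ZZZ:
::Zv::
::::::
::::::
step 10: ::::::
::::::
:::ZZ:
::ZZZ:
::Z:>:
::::::
::::::
step 11: ::::::
::::::
:::ZZ:
::ZZZ:
::Z:Z:
::::v:
::::::
step 12: ::::::
::::::
:::ZZ:
::ZZZ:
::Z:Z:
:::<Z:
::::::
step 13: ::::::
::::::
:::ZZ:
::ZZZ:
::Z^Z:
:::ZZ:
::::::
step 14: ::::::
::::::
:::ZZ:
::ZZZ:
::ZZ>:
:::ZZ:
::::::
step 15: ::::::
::::::
:::ZZ:
::ZZ^:
::ZZ::
:::ZZ:
::::::
step 16: ::::::
::::::
:::ZZ:
::Z<::
::ZZ::
:::ZZ:
::::::
step 17: ::::::
::::::
:::ZZ:
::Z:::
::Zv::
:::ZZ:
::::::
step 18: ::::::
::::::
:::ZZ:
::Z:::
::Z:>:
:::ZZ:
::::::
step 19: ::::::
::::::
:::ZZ:
::Z:::
::Z:Z:
:::Zv:
::::::
step 20: ::::::
::::::
:::ZZ:
::Z:::
::Z:Z:
:::Z:>
::::::
step 21: ::::::
::::::
:::ZZ:
::Z:::
::Z:Z:
:::Z:Z
:::::v
step 22: ::::::
::::::
:::ZZ:
::Z:::
::Z:Z:
:::Z:Z
::::<Z
step 23: ::::::
::::::
:::ZZ:
::Z:::
::Z:Z:
:::Z^Z
::::ZZ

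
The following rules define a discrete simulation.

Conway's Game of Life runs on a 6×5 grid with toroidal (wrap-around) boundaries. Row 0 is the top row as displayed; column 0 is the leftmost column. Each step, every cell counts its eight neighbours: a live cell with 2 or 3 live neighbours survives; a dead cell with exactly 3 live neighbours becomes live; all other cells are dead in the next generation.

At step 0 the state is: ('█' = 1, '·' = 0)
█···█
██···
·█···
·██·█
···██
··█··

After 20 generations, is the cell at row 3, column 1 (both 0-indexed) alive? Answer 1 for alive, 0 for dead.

k=0  █···█
██···
·█···
·██·█
···██
··█··
k=1  █···█
·█··█
·····
·██·█
██··█
█····
k=2  ·█··█
····█
·███·
·████
··███
·····
k=3  █····
·█··█
·█···
·····
██··█
█·█·█
k=4  ···█·
·█···
█····
·█···
·█·██
···█·
k=5  ··█··
·····
██···
·██·█
█··██
···█·
k=6  ·····
·█···
███··
··█··
██···
··██·
k=7  ··█··
███··
█·█··
··█··
·█·█·
·██··
k=8  █··█·
█·██·
█·██·
··██·
·█·█·
·█·█·
k=9  █··█·
█····
·····
·····
·█·██
██·█·
k=10  █·█··
····█
·····
·····
·█·██
·█·█·
k=11  █████
·····
·····
·····
█··██
·█·█·
k=12  ██·██
█████
·····
····█
█·███
·····
k=13  ·····
·····
·██··
█···█
█··██
·····
k=14  ·····
·····
██···
··█··
█··█·
····█
k=15  ·····
·····
·█···
█·█·█
···██
····█
k=16  ·····
·····
██···
███·█
·····
···██
k=17  ·····
·····
··█·█
··█·█
·██··
·····
k=18  ·····
·····
·····
█·█··
·███·
·····
k=19  ·····
·····
·····
··██·
·███·
··█··
k=20  ·····
·····
·····
·█·█·
·█···
·███·

1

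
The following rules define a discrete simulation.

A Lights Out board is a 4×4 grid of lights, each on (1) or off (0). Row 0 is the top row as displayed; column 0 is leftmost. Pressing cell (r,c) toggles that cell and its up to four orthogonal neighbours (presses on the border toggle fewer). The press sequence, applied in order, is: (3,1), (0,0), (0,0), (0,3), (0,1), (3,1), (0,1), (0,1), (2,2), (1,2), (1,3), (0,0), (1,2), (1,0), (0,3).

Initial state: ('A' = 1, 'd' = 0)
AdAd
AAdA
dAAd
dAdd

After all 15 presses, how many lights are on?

6

step 0: AdAd
AAdA
dAAd
dAdd
step 1: AdAd
AAdA
ddAd
AdAd
step 2: dAAd
dAdA
ddAd
AdAd
step 3: AdAd
AAdA
ddAd
AdAd
step 4: AddA
AAdd
ddAd
AdAd
step 5: dAAA
Addd
ddAd
AdAd
step 6: dAAA
Addd
dAAd
dAdd
step 7: AddA
AAdd
dAAd
dAdd
step 8: dAAA
Addd
dAAd
dAdd
step 9: dAAA
AdAd
dddA
dAAd
step 10: dAdA
AAdA
ddAA
dAAd
step 11: dAdd
AAAd
ddAd
dAAd
step 12: Addd
dAAd
ddAd
dAAd
step 13: AdAd
dddA
dddd
dAAd
step 14: ddAd
AAdA
Addd
dAAd
step 15: dddA
AAdd
Addd
dAAd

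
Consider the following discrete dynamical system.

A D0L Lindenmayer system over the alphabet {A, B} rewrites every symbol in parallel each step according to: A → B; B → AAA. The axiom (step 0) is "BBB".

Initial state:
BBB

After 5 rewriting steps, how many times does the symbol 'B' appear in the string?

0

[0] BBB
[1] AAAAAAAAA
[2] BBBBBBBBB
[3] AAAAAAAAAAAAAAAAAAAAAAAAAAA
[4] BBBBBBBBBBBBBBBBBBBBBBBBBBB
[5] AAAAAAAAAAAAAAAAAAAAAAAAAAAAAAAAAAAAAAAAAAAAAAAAAAAAAAAAAAAAAAAAAAAAAAAAAAAAAAAAA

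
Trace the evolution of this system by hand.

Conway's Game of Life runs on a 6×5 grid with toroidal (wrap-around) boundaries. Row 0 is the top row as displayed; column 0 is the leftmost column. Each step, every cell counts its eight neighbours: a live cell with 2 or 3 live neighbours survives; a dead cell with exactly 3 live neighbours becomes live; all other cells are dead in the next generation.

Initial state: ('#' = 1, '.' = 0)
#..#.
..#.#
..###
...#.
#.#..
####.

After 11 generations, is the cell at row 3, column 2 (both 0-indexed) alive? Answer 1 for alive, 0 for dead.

1

[0] #..#.
..#.#
..###
...#.
#.#..
####.
[1] #....
###..
..#.#
.#...
#....
#..#.
[2] #.#..
#.###
..##.
##...
##..#
##...
[3] ..#..
#....
.....
...#.
..#.#
..#..
[4] .#...
.....
.....
...#.
..#..
.##..
[5] .##..
.....
.....
.....
.###.
.##..
[6] .##..
.....
.....
..#..
.#.#.
#....
[7] .#...
.....
.....
..#..
.##..
#....
[8] .....
.....
.....
.##..
.##..
#.#..
[9] .....
.....
.....
.##..
#..#.
..#..
[10] .....
.....
.....
.##..
...#.
.....
[11] .....
.....
.....
..#..
..#..
.....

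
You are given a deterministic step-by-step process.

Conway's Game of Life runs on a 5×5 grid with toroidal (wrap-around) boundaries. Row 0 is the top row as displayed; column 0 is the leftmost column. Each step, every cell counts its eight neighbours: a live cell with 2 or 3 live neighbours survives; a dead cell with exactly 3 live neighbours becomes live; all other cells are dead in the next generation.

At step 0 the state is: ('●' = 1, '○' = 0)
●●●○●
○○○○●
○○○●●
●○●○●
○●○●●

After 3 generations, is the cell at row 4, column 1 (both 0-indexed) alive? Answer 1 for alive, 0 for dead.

0

0) ●●●○●
○○○○●
○○○●●
●○●○●
○●○●●
1) ○●●○○
○●●○○
○○○○○
○●●○○
○○○○○
2) ○●●○○
○●●○○
○○○○○
○○○○○
○○○○○
3) ○●●○○
○●●○○
○○○○○
○○○○○
○○○○○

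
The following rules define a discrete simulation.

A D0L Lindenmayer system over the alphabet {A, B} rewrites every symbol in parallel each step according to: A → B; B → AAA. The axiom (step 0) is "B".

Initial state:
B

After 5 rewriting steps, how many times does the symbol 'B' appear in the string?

0

[0] B
[1] AAA
[2] BBB
[3] AAAAAAAAA
[4] BBBBBBBBB
[5] AAAAAAAAAAAAAAAAAAAAAAAAAAA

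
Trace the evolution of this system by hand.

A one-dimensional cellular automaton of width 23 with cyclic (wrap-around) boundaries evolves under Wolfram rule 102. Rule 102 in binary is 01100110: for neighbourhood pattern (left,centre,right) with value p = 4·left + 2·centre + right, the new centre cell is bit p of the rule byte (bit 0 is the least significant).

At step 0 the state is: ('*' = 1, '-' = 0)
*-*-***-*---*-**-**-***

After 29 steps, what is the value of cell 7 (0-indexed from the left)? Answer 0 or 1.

1

t=0: *-*-***-*---*-**-**-***
t=1: ****--***--***-**-**---
t=2: ---*-*--*-*--**-**-*--*
t=3: --****-****-*-**-***-**
t=4: -*---**---****-**--**-*
t=5: **--*-*--*---**-*-*-***
t=6: -*-****-**--*-******---
t=7: ***---**-*-***-----*---
t=8: --*--*-****--*----**--*
t=9: -**-***---*-**---*-*-**
t=10: *-**--*--***-*--*****-*
t=11: **-*-**-*--***-*----**-
t=12: -****-***-*--***---*-**
t=13: *---**--***-*--*--***-*
t=14: *--*-*-*--***-**-*--**-
t=15: *-******-*--**-***-*-**
t=16: **-----***-*-**--****--
t=17: -*----*--****-*-*---*-*
t=18: **---**-*---*****--****
t=19: -*--*-***--*----*-*----
t=20: **-***--*-**---****----
t=21: -**--*-***-*--*---*---*
t=22: *-*-***--***-**--**--**
t=23: ****--*-*--**-*-*-*-*--
t=24: ---*-****-*-*********-*
t=25: --***---****--------***
t=26: -*--*--*---*-------*--*
t=27: **-**-**--**------**-**
t=28: -**-**-*-*-*-----*-**--
t=29: *-**-*******----***-*--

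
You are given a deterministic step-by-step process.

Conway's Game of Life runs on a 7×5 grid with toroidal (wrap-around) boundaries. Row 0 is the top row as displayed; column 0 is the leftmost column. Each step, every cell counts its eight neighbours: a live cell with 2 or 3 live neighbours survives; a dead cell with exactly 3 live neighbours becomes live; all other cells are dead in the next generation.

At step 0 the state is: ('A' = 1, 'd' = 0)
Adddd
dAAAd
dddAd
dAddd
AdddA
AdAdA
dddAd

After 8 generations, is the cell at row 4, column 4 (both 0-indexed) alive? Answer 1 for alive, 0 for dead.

step 0: Adddd
dAAAd
dddAd
dAddd
AdddA
AdAdA
dddAd
step 1: dAdAA
dAAAA
dAdAd
AdddA
dddAA
AAddd
AAdAd
step 2: ddddd
dAddd
dAddd
AdAdd
dAdAd
dAdAd
dddAd
step 3: ddddd
ddddd
AAAdd
AdAdd
AAdAA
dddAA
ddAdd
step 4: ddddd
dAddd
AdAdd
ddddd
dAddd
dAddd
dddAd
step 5: ddddd
dAddd
dAddd
dAddd
ddddd
ddAdd
ddddd
step 6: ddddd
ddddd
AAAdd
ddddd
ddddd
ddddd
ddddd
step 7: ddddd
dAddd
dAddd
dAddd
ddddd
ddddd
ddddd
step 8: ddddd
ddddd
AAAdd
ddddd
ddddd
ddddd
ddddd

0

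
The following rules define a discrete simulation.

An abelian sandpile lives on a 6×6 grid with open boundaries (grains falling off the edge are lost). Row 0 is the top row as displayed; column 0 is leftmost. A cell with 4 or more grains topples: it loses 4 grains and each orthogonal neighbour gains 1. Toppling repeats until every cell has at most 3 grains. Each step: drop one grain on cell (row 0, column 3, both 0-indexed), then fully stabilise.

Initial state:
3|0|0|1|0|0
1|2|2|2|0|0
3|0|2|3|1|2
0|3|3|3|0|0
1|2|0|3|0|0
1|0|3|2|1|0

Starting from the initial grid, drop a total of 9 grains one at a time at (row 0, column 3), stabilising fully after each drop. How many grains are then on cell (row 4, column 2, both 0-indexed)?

0) 3|0|0|1|0|0
1|2|2|2|0|0
3|0|2|3|1|2
0|3|3|3|0|0
1|2|0|3|0|0
1|0|3|2|1|0
1) 3|0|0|2|0|0
1|2|2|2|0|0
3|0|2|3|1|2
0|3|3|3|0|0
1|2|0|3|0|0
1|0|3|2|1|0
2) 3|0|0|3|0|0
1|2|2|2|0|0
3|0|2|3|1|2
0|3|3|3|0|0
1|2|0|3|0|0
1|0|3|2|1|0
3) 3|0|1|0|1|0
1|2|2|3|0|0
3|0|2|3|1|2
0|3|3|3|0|0
1|2|0|3|0|0
1|0|3|2|1|0
4) 3|0|1|1|1|0
1|2|2|3|0|0
3|0|2|3|1|2
0|3|3|3|0|0
1|2|0|3|0|0
1|0|3|2|1|0
5) 3|0|1|2|1|0
1|2|2|3|0|0
3|0|2|3|1|2
0|3|3|3|0|0
1|2|0|3|0|0
1|0|3|2|1|0
6) 3|0|1|3|1|0
1|2|2|3|0|0
3|0|2|3|1|2
0|3|3|3|0|0
1|2|0|3|0|0
1|0|3|2|1|0
7) 3|0|3|1|2|0
1|3|0|2|1|0
3|2|1|2|2|2
1|0|2|2|1|0
1|3|2|0|1|0
1|0|3|3|1|0
8) 3|0|3|2|2|0
1|3|0|2|1|0
3|2|1|2|2|2
1|0|2|2|1|0
1|3|2|0|1|0
1|0|3|3|1|0
9) 3|0|3|3|2|0
1|3|0|2|1|0
3|2|1|2|2|2
1|0|2|2|1|0
1|3|2|0|1|0
1|0|3|3|1|0

2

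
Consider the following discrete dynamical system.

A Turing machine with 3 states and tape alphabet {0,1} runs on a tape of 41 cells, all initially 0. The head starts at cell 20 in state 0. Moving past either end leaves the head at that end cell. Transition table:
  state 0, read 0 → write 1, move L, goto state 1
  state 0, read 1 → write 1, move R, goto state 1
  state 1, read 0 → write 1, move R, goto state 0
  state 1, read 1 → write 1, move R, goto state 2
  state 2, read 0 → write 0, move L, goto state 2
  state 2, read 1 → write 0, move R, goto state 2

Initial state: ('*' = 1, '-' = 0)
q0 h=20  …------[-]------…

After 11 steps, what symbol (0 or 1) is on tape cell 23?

t=0: q0 h=20  …------[-]------…
t=1: q1 h=19  …------[-]*-----…
t=2: q0 h=20  …-----*[*]------…
t=3: q1 h=21  …----**[-]------…
t=4: q0 h=22  …---***[-]------…
t=5: q1 h=21  …----**[*]*-----…
t=6: q2 h=22  …---***[*]------…
t=7: q2 h=23  …--***-[-]------…
t=8: q2 h=22  …---***[-]------…
t=9: q2 h=21  …----**[*]------…
t=10: q2 h=22  …---**-[-]------…
t=11: q2 h=21  …----**[-]------…

0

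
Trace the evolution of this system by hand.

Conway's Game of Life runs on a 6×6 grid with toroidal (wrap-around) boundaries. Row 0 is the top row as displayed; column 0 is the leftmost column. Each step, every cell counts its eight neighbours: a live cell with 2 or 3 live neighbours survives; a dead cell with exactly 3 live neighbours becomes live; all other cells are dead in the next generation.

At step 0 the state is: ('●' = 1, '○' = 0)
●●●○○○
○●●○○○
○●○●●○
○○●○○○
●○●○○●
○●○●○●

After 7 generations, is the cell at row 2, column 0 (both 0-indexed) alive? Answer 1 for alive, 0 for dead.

k=0  ●●●○○○
○●●○○○
○●○●●○
○○●○○○
●○●○○●
○●○●○●
k=1  ○○○●○○
○○○○○○
○●○●○○
●○●○●●
●○●●●●
○○○●●●
k=2  ○○○●○○
○○●○○○
●●●●●●
○○○○○○
○○●○○○
●○○○○○
k=3  ○○○○○○
●○○○○●
●●●●●●
●○○○●●
○○○○○○
○○○○○○
k=4  ○○○○○○
○○●●○○
○○●●○○
○○●○○○
○○○○○●
○○○○○○
k=5  ○○○○○○
○○●●○○
○●○○○○
○○●●○○
○○○○○○
○○○○○○
k=6  ○○○○○○
○○●○○○
○●○○○○
○○●○○○
○○○○○○
○○○○○○
k=7  ○○○○○○
○○○○○○
○●●○○○
○○○○○○
○○○○○○
○○○○○○

0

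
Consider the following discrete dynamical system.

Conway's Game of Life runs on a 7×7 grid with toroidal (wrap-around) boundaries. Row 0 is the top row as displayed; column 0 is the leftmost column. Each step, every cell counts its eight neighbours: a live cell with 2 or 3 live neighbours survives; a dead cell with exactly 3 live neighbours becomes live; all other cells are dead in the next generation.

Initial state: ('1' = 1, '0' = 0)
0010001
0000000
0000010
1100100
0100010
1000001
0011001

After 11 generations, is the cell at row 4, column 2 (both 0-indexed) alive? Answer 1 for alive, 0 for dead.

0) 0010001
0000000
0000010
1100100
0100010
1000001
0011001
1) 0011000
0000000
0000000
1100111
0100010
1110011
0111011
2) 0101100
0000000
1000011
1100111
0000000
0001000
0000010
3) 0000100
1000111
0100100
0100100
1000111
0000000
0011000
4) 0000101
1001101
0101101
0101101
1000111
0001111
0001000
5) 1000101
0010001
0100001
0100000
0010000
1001000
0001001
6) 1001001
0100001
0110000
1110000
0110000
0011000
0001111
7) 0011000
0100001
0000000
1001000
1000000
0100010
1000011
8) 0110010
0010000
1000000
0000000
1100001
0100010
1110111
9) 0000110
0010000
0000000
0100001
1100001
0000100
0001100
10) 0000110
0000000
0000000
0100001
0100011
1001110
0001000
11) 0000100
0000000
0000000
0000011
0110000
1011010
0001001

1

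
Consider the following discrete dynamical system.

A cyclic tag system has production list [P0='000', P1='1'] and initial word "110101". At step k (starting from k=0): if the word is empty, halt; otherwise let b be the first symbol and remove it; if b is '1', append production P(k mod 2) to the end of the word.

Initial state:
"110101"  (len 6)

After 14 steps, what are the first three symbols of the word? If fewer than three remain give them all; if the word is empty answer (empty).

001

[0] "110101"  (len 6)
[1] "10101000"  (len 8)
[2] "01010001"  (len 8)
[3] "1010001"  (len 7)
[4] "0100011"  (len 7)
[5] "100011"  (len 6)
[6] "000111"  (len 6)
[7] "00111"  (len 5)
[8] "0111"  (len 4)
[9] "111"  (len 3)
[10] "111"  (len 3)
[11] "11000"  (len 5)
[12] "10001"  (len 5)
[13] "0001000"  (len 7)
[14] "001000"  (len 6)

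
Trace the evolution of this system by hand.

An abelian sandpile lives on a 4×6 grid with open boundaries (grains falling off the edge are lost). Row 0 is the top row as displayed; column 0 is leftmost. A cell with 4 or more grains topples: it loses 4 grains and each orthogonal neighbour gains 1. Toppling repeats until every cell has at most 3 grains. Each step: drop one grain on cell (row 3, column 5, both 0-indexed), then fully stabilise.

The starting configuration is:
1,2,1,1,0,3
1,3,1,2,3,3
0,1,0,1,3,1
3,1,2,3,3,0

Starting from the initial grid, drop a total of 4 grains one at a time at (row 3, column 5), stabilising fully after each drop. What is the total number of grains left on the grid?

[0] 1,2,1,1,0,3
1,3,1,2,3,3
0,1,0,1,3,1
3,1,2,3,3,0
[1] 1,2,1,1,0,3
1,3,1,2,3,3
0,1,0,1,3,1
3,1,2,3,3,1
[2] 1,2,1,1,0,3
1,3,1,2,3,3
0,1,0,1,3,1
3,1,2,3,3,2
[3] 1,2,1,1,0,3
1,3,1,2,3,3
0,1,0,1,3,1
3,1,2,3,3,3
[4] 1,2,1,1,2,0
1,3,1,3,1,2
0,1,0,3,2,0
3,1,3,0,2,2

35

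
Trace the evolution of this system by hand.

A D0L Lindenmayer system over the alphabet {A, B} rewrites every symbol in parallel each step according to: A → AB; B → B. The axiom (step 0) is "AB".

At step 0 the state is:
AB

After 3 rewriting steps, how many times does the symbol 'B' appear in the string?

[0] AB
[1] ABB
[2] ABBB
[3] ABBBB

4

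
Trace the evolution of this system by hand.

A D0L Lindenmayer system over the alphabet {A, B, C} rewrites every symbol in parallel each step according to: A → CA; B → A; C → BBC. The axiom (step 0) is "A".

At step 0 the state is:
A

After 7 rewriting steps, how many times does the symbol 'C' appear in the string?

51

0) A
1) CA
2) BBCCA
3) AABBCBBCCA
4) CACAAABBCAABBCBBCCA
5) BBCCABBCCACACAAABBCCACAAABBCAABBCBBCCA
6) AABBCBBCCAAABBCBBCCABBCCABBCCACACAAABBCBBCCABBCCACACAAABBCCACAAABBCAABBCBBCCA
7) CACAAABBCAABBCBBCCACACAAABBCAABBCBBCCAAABBCBBCCAAABBCBBCCA…ABBCCABBCCACACAAABBCBBCCABBCCACACAAABBCCACAAABBCAABBCBBCCA  (len 154)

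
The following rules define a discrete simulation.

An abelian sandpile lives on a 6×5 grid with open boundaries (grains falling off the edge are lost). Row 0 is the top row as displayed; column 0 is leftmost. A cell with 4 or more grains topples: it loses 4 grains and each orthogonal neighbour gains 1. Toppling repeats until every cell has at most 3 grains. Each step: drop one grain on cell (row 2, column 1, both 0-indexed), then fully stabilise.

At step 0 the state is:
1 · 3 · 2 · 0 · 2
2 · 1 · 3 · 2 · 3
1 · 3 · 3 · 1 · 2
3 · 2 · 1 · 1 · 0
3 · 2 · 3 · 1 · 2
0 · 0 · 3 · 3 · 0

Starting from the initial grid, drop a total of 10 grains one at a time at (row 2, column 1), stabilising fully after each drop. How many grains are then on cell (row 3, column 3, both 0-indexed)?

k=0  1 · 3 · 2 · 0 · 2
2 · 1 · 3 · 2 · 3
1 · 3 · 3 · 1 · 2
3 · 2 · 1 · 1 · 0
3 · 2 · 3 · 1 · 2
0 · 0 · 3 · 3 · 0
k=1  1 · 3 · 3 · 0 · 2
2 · 3 · 0 · 3 · 3
2 · 1 · 1 · 2 · 2
3 · 3 · 2 · 1 · 0
3 · 2 · 3 · 1 · 2
0 · 0 · 3 · 3 · 0
k=2  1 · 3 · 3 · 0 · 2
2 · 3 · 0 · 3 · 3
2 · 2 · 1 · 2 · 2
3 · 3 · 2 · 1 · 0
3 · 2 · 3 · 1 · 2
0 · 0 · 3 · 3 · 0
k=3  1 · 3 · 3 · 0 · 2
2 · 3 · 0 · 3 · 3
2 · 3 · 1 · 2 · 2
3 · 3 · 2 · 1 · 0
3 · 2 · 3 · 1 · 2
0 · 0 · 3 · 3 · 0
k=4  3 · 1 · 0 · 1 · 2
0 · 2 · 2 · 3 · 3
1 · 3 · 3 · 2 · 2
2 · 3 · 0 · 2 · 0
1 · 1 · 2 · 3 · 2
1 · 2 · 1 · 0 · 1
k=5  3 · 1 · 0 · 1 · 2
0 · 3 · 3 · 3 · 3
2 · 2 · 0 · 3 · 2
3 · 0 · 2 · 2 · 0
1 · 2 · 2 · 3 · 2
1 · 2 · 1 · 0 · 1
k=6  3 · 1 · 0 · 1 · 2
0 · 3 · 3 · 3 · 3
2 · 3 · 0 · 3 · 2
3 · 0 · 2 · 2 · 0
1 · 2 · 2 · 3 · 2
1 · 2 · 1 · 0 · 1
k=7  3 · 2 · 1 · 2 · 3
1 · 1 · 1 · 2 · 1
3 · 1 · 3 · 1 · 0
3 · 1 · 2 · 3 · 1
1 · 2 · 2 · 3 · 2
1 · 2 · 1 · 0 · 1
k=8  3 · 2 · 1 · 2 · 3
1 · 1 · 1 · 2 · 1
3 · 2 · 3 · 1 · 0
3 · 1 · 2 · 3 · 1
1 · 2 · 2 · 3 · 2
1 · 2 · 1 · 0 · 1
k=9  3 · 2 · 1 · 2 · 3
1 · 1 · 1 · 2 · 1
3 · 3 · 3 · 1 · 0
3 · 1 · 2 · 3 · 1
1 · 2 · 2 · 3 · 2
1 · 2 · 1 · 0 · 1
k=10  3 · 2 · 1 · 2 · 3
2 · 2 · 2 · 2 · 1
1 · 2 · 0 · 2 · 0
0 · 3 · 3 · 3 · 1
2 · 2 · 2 · 3 · 2
1 · 2 · 1 · 0 · 1

3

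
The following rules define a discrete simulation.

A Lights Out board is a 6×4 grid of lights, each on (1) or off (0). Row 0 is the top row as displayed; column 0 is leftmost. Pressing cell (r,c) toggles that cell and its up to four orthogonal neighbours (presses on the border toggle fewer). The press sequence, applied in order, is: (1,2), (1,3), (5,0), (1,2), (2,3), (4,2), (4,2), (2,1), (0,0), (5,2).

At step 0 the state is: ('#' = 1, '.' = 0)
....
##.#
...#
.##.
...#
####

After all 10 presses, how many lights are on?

14

[0] ....
##.#
...#
.##.
...#
####
[1] ..#.
#.#.
..##
.##.
...#
####
[2] ..##
#..#
..#.
.##.
...#
####
[3] ..##
#..#
..#.
.##.
#..#
..##
[4] ...#
###.
....
.##.
#..#
..##
[5] ...#
####
..##
.###
#..#
..##
[6] ...#
####
..##
.#.#
###.
...#
[7] ...#
####
..##
.###
#..#
..##
[8] ...#
#.##
##.#
..##
#..#
..##
[9] ##.#
..##
##.#
..##
#..#
..##
[10] ##.#
..##
##.#
..##
#.##
.#..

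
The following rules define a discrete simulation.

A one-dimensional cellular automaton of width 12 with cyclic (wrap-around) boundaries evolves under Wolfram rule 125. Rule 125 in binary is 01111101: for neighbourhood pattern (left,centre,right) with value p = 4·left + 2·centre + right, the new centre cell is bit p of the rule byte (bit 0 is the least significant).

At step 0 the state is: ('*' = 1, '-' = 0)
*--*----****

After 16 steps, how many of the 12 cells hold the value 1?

5

gen 0: *--*----****
gen 1: **-****-*---
gen 2: ****--*****-
gen 3: *--**-*---**
gen 4: **-******-*-
gen 5: ****----****
gen 6: ---****-*---
gen 7: **-*--******
gen 8: -****-*-----
gen 9: -*--********
gen 10: ***-*------*
gen 11: --********-*
gen 12: *-*------***
gen 13: ********-*--
gen 14: *------****-
gen 15: ******-*--**
gen 16: -----****-*-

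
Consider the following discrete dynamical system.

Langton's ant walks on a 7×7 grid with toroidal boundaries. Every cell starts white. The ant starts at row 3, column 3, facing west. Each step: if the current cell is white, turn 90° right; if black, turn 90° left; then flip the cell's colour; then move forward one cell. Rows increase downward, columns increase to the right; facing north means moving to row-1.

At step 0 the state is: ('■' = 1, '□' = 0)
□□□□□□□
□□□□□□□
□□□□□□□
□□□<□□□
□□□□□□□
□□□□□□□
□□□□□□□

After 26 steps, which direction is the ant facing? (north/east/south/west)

t=0: □□□□□□□
□□□□□□□
□□□□□□□
□□□<□□□
□□□□□□□
□□□□□□□
□□□□□□□
t=1: □□□□□□□
□□□□□□□
□□□^□□□
□□□■□□□
□□□□□□□
□□□□□□□
□□□□□□□
t=2: □□□□□□□
□□□□□□□
□□□■>□□
□□□■□□□
□□□□□□□
□□□□□□□
□□□□□□□
t=3: □□□□□□□
□□□□□□□
□□□■■□□
□□□■v□□
□□□□□□□
□□□□□□□
□□□□□□□
t=4: □□□□□□□
□□□□□□□
□□□■■□□
□□□<■□□
□□□□□□□
□□□□□□□
□□□□□□□
t=5: □□□□□□□
□□□□□□□
□□□■■□□
□□□□■□□
□□□v□□□
□□□□□□□
□□□□□□□
t=6: □□□□□□□
□□□□□□□
□□□■■□□
□□□□■□□
□□<■□□□
□□□□□□□
□□□□□□□
t=7: □□□□□□□
□□□□□□□
□□□■■□□
□□^□■□□
□□■■□□□
□□□□□□□
□□□□□□□
t=8: □□□□□□□
□□□□□□□
□□□■■□□
□□■>■□□
□□■■□□□
□□□□□□□
□□□□□□□
t=9: □□□□□□□
□□□□□□□
□□□■■□□
□□■■■□□
□□■v□□□
□□□□□□□
□□□□□□□
t=10: □□□□□□□
□□□□□□□
□□□■■□□
□□■■■□□
□□■□>□□
□□□□□□□
□□□□□□□
t=11: □□□□□□□
□□□□□□□
□□□■■□□
□□■■■□□
□□■□■□□
□□□□v□□
□□□□□□□
t=12: □□□□□□□
□□□□□□□
□□□■■□□
□□■■■□□
□□■□■□□
□□□<■□□
□□□□□□□
t=13: □□□□□□□
□□□□□□□
□□□■■□□
□□■■■□□
□□■^■□□
□□□■■□□
□□□□□□□
t=14: □□□□□□□
□□□□□□□
□□□■■□□
□□■■■□□
□□■■>□□
□□□■■□□
□□□□□□□
t=15: □□□□□□□
□□□□□□□
□□□■■□□
□□■■^□□
□□■■□□□
□□□■■□□
□□□□□□□
t=16: □□□□□□□
□□□□□□□
□□□■■□□
□□■<□□□
□□■■□□□
□□□■■□□
□□□□□□□
t=17: □□□□□□□
□□□□□□□
□□□■■□□
□□■□□□□
□□■v□□□
□□□■■□□
□□□□□□□
t=18: □□□□□□□
□□□□□□□
□□□■■□□
□□■□□□□
□□■□>□□
□□□■■□□
□□□□□□□
t=19: □□□□□□□
□□□□□□□
□□□■■□□
□□■□□□□
□□■□■□□
□□□■v□□
□□□□□□□
t=20: □□□□□□□
□□□□□□□
□□□■■□□
□□■□□□□
□□■□■□□
□□□■□>□
□□□□□□□
t=21: □□□□□□□
□□□□□□□
□□□■■□□
□□■□□□□
□□■□■□□
□□□■□■□
□□□□□v□
t=22: □□□□□□□
□□□□□□□
□□□■■□□
□□■□□□□
□□■□■□□
□□□■□■□
□□□□<■□
t=23: □□□□□□□
□□□□□□□
□□□■■□□
□□■□□□□
□□■□■□□
□□□■^■□
□□□□■■□
t=24: □□□□□□□
□□□□□□□
□□□■■□□
□□■□□□□
□□■□■□□
□□□■■>□
□□□□■■□
t=25: □□□□□□□
□□□□□□□
□□□■■□□
□□■□□□□
□□■□■^□
□□□■■□□
□□□□■■□
t=26: □□□□□□□
□□□□□□□
□□□■■□□
□□■□□□□
□□■□■■>
□□□■■□□
□□□□■■□

east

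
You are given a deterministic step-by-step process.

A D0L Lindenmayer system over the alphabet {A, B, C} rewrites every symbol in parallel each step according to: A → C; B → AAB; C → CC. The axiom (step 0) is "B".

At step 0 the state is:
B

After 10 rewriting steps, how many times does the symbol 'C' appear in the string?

1022

[0] B
[1] AAB
[2] CCAAB
[3] CCCCCCAAB
[4] CCCCCCCCCCCCCCAAB
[5] CCCCCCCCCCCCCCCCCCCCCCCCCCCCCCAAB
[6] CCCCCCCCCCCCCCCCCCCCCCCCCCCCCCCCCCCCCCCCCCCCCCCCCCCCCCCCCCCCCCAAB
[7] CCCCCCCCCCCCCCCCCCCCCCCCCCCCCCCCCCCCCCCCCCCCCCCCCCCCCCCCCC…CCCCCCCCCCCCCCCCCCCCCCCCCCCCCCCCCCCCCCCCCCCCCCCCCCCCCCCAAB  (len 129)
[8] CCCCCCCCCCCCCCCCCCCCCCCCCCCCCCCCCCCCCCCCCCCCCCCCCCCCCCCCCC…CCCCCCCCCCCCCCCCCCCCCCCCCCCCCCCCCCCCCCCCCCCCCCCCCCCCCCCAAB  (len 257)
[9] CCCCCCCCCCCCCCCCCCCCCCCCCCCCCCCCCCCCCCCCCCCCCCCCCCCCCCCCCC…CCCCCCCCCCCCCCCCCCCCCCCCCCCCCCCCCCCCCCCCCCCCCCCCCCCCCCCAAB  (len 513)
[10] CCCCCCCCCCCCCCCCCCCCCCCCCCCCCCCCCCCCCCCCCCCCCCCCCCCCCCCCCC…CCCCCCCCCCCCCCCCCCCCCCCCCCCCCCCCCCCCCCCCCCCCCCCCCCCCCCCAAB  (len 1025)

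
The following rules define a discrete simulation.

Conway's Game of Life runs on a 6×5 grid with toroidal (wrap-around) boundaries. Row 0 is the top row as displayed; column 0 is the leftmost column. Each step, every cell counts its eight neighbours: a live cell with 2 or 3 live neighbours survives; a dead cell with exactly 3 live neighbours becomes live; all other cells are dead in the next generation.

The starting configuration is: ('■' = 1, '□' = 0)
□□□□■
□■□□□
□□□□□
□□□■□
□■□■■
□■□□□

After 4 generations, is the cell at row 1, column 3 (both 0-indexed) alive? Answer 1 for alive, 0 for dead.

1

k=0  □□□□■
□■□□□
□□□□□
□□□■□
□■□■■
□■□□□
k=1  ■□□□□
□□□□□
□□□□□
□□■■■
■□□■■
□□■■■
k=2  □□□■■
□□□□□
□□□■□
■□■□□
■■□□□
□■■□□
k=3  □□■■□
□□□■■
□□□□□
■□■□■
■□□□□
□■■■■
k=4  ■■□□□
□□■■■
■□□□□
■■□□■
□□□□□
■■□□■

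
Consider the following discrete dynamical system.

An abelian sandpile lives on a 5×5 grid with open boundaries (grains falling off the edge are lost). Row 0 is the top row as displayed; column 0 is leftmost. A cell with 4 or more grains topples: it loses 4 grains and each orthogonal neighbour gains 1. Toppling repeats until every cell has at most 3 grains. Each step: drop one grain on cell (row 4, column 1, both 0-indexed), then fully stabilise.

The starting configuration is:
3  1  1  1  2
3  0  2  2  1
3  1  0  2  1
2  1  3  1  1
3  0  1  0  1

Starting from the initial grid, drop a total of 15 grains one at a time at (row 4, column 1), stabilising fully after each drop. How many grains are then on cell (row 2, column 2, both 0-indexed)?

gen 0: 3  1  1  1  2
3  0  2  2  1
3  1  0  2  1
2  1  3  1  1
3  0  1  0  1
gen 1: 3  1  1  1  2
3  0  2  2  1
3  1  0  2  1
2  1  3  1  1
3  1  1  0  1
gen 2: 3  1  1  1  2
3  0  2  2  1
3  1  0  2  1
2  1  3  1  1
3  2  1  0  1
gen 3: 3  1  1  1  2
3  0  2  2  1
3  1  0  2  1
2  1  3  1  1
3  3  1  0  1
gen 4: 3  1  1  1  2
3  0  2  2  1
3  1  0  2  1
3  2  3  1  1
0  1  2  0  1
gen 5: 3  1  1  1  2
3  0  2  2  1
3  1  0  2  1
3  2  3  1  1
0  2  2  0  1
gen 6: 3  1  1  1  2
3  0  2  2  1
3  1  0  2  1
3  2  3  1  1
0  3  2  0  1
gen 7: 3  1  1  1  2
3  0  2  2  1
3  1  0  2  1
3  3  3  1  1
1  0  3  0  1
gen 8: 3  1  1  1  2
3  0  2  2  1
3  1  0  2  1
3  3  3  1  1
1  1  3  0  1
gen 9: 3  1  1  1  2
3  0  2  2  1
3  1  0  2  1
3  3  3  1  1
1  2  3  0  1
gen 10: 3  1  1  1  2
3  0  2  2  1
3  1  0  2  1
3  3  3  1  1
1  3  3  0  1
gen 11: 0  2  1  1  2
1  1  2  2  1
1  3  1  2  1
1  2  1  2  1
3  2  1  1  1
gen 12: 0  2  1  1  2
1  1  2  2  1
1  3  1  2  1
1  2  1  2  1
3  3  1  1  1
gen 13: 0  2  1  1  2
1  1  2  2  1
1  3  1  2  1
2  3  1  2  1
0  1  2  1  1
gen 14: 0  2  1  1  2
1  1  2  2  1
1  3  1  2  1
2  3  1  2  1
0  2  2  1  1
gen 15: 0  2  1  1  2
1  1  2  2  1
1  3  1  2  1
2  3  1  2  1
0  3  2  1  1

1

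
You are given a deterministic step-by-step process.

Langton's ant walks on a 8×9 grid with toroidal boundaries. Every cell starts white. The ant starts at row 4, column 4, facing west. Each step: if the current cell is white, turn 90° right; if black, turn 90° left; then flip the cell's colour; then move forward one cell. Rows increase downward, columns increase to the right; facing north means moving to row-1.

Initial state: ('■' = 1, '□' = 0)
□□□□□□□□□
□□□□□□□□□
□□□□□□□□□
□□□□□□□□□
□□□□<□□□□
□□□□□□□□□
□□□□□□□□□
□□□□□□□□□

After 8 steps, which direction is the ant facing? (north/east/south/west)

east

t=0: □□□□□□□□□
□□□□□□□□□
□□□□□□□□□
□□□□□□□□□
□□□□<□□□□
□□□□□□□□□
□□□□□□□□□
□□□□□□□□□
t=1: □□□□□□□□□
□□□□□□□□□
□□□□□□□□□
□□□□^□□□□
□□□□■□□□□
□□□□□□□□□
□□□□□□□□□
□□□□□□□□□
t=2: □□□□□□□□□
□□□□□□□□□
□□□□□□□□□
□□□□■>□□□
□□□□■□□□□
□□□□□□□□□
□□□□□□□□□
□□□□□□□□□
t=3: □□□□□□□□□
□□□□□□□□□
□□□□□□□□□
□□□□■■□□□
□□□□■v□□□
□□□□□□□□□
□□□□□□□□□
□□□□□□□□□
t=4: □□□□□□□□□
□□□□□□□□□
□□□□□□□□□
□□□□■■□□□
□□□□<■□□□
□□□□□□□□□
□□□□□□□□□
□□□□□□□□□
t=5: □□□□□□□□□
□□□□□□□□□
□□□□□□□□□
□□□□■■□□□
□□□□□■□□□
□□□□v□□□□
□□□□□□□□□
□□□□□□□□□
t=6: □□□□□□□□□
□□□□□□□□□
□□□□□□□□□
□□□□■■□□□
□□□□□■□□□
□□□<■□□□□
□□□□□□□□□
□□□□□□□□□
t=7: □□□□□□□□□
□□□□□□□□□
□□□□□□□□□
□□□□■■□□□
□□□^□■□□□
□□□■■□□□□
□□□□□□□□□
□□□□□□□□□
t=8: □□□□□□□□□
□□□□□□□□□
□□□□□□□□□
□□□□■■□□□
□□□■>■□□□
□□□■■□□□□
□□□□□□□□□
□□□□□□□□□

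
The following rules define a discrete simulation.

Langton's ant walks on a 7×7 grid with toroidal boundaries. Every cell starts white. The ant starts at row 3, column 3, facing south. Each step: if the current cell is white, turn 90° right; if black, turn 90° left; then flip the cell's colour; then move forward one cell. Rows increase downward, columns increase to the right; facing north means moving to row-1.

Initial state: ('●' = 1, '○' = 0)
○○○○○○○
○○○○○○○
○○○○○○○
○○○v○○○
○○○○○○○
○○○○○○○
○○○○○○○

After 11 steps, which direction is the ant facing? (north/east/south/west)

east

t=0: ○○○○○○○
○○○○○○○
○○○○○○○
○○○v○○○
○○○○○○○
○○○○○○○
○○○○○○○
t=1: ○○○○○○○
○○○○○○○
○○○○○○○
○○<●○○○
○○○○○○○
○○○○○○○
○○○○○○○
t=2: ○○○○○○○
○○○○○○○
○○^○○○○
○○●●○○○
○○○○○○○
○○○○○○○
○○○○○○○
t=3: ○○○○○○○
○○○○○○○
○○●>○○○
○○●●○○○
○○○○○○○
○○○○○○○
○○○○○○○
t=4: ○○○○○○○
○○○○○○○
○○●●○○○
○○●v○○○
○○○○○○○
○○○○○○○
○○○○○○○
t=5: ○○○○○○○
○○○○○○○
○○●●○○○
○○●○>○○
○○○○○○○
○○○○○○○
○○○○○○○
t=6: ○○○○○○○
○○○○○○○
○○●●○○○
○○●○●○○
○○○○v○○
○○○○○○○
○○○○○○○
t=7: ○○○○○○○
○○○○○○○
○○●●○○○
○○●○●○○
○○○<●○○
○○○○○○○
○○○○○○○
t=8: ○○○○○○○
○○○○○○○
○○●●○○○
○○●^●○○
○○○●●○○
○○○○○○○
○○○○○○○
t=9: ○○○○○○○
○○○○○○○
○○●●○○○
○○●●>○○
○○○●●○○
○○○○○○○
○○○○○○○
t=10: ○○○○○○○
○○○○○○○
○○●●^○○
○○●●○○○
○○○●●○○
○○○○○○○
○○○○○○○
t=11: ○○○○○○○
○○○○○○○
○○●●●>○
○○●●○○○
○○○●●○○
○○○○○○○
○○○○○○○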